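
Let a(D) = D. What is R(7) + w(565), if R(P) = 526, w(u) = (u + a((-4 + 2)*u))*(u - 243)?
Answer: -181404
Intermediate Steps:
w(u) = -u*(-243 + u) (w(u) = (u + (-4 + 2)*u)*(u - 243) = (u - 2*u)*(-243 + u) = (-u)*(-243 + u) = -u*(-243 + u))
R(7) + w(565) = 526 + 565*(243 - 1*565) = 526 + 565*(243 - 565) = 526 + 565*(-322) = 526 - 181930 = -181404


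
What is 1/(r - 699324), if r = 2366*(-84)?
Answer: -1/898068 ≈ -1.1135e-6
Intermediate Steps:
r = -198744
1/(r - 699324) = 1/(-198744 - 699324) = 1/(-898068) = -1/898068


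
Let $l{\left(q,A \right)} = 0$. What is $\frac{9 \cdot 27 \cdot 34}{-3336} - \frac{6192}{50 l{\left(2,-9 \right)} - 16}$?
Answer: $\frac{213795}{556} \approx 384.52$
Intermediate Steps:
$\frac{9 \cdot 27 \cdot 34}{-3336} - \frac{6192}{50 l{\left(2,-9 \right)} - 16} = \frac{9 \cdot 27 \cdot 34}{-3336} - \frac{6192}{50 \cdot 0 - 16} = 243 \cdot 34 \left(- \frac{1}{3336}\right) - \frac{6192}{0 - 16} = 8262 \left(- \frac{1}{3336}\right) - \frac{6192}{-16} = - \frac{1377}{556} - -387 = - \frac{1377}{556} + 387 = \frac{213795}{556}$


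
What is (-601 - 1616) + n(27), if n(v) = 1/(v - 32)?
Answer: -11086/5 ≈ -2217.2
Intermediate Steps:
n(v) = 1/(-32 + v)
(-601 - 1616) + n(27) = (-601 - 1616) + 1/(-32 + 27) = -2217 + 1/(-5) = -2217 - ⅕ = -11086/5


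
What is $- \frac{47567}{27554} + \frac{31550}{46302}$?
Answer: $- \frac{666559267}{637902654} \approx -1.0449$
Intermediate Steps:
$- \frac{47567}{27554} + \frac{31550}{46302} = \left(-47567\right) \frac{1}{27554} + 31550 \cdot \frac{1}{46302} = - \frac{47567}{27554} + \frac{15775}{23151} = - \frac{666559267}{637902654}$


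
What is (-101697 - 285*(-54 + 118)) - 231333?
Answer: -351270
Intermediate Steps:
(-101697 - 285*(-54 + 118)) - 231333 = (-101697 - 285*64) - 231333 = (-101697 - 18240) - 231333 = -119937 - 231333 = -351270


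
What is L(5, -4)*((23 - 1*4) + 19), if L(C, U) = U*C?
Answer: -760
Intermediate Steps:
L(C, U) = C*U
L(5, -4)*((23 - 1*4) + 19) = (5*(-4))*((23 - 1*4) + 19) = -20*((23 - 4) + 19) = -20*(19 + 19) = -20*38 = -760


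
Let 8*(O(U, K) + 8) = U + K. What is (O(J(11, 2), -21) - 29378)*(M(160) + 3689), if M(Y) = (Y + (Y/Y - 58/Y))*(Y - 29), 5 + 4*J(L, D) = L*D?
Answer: -1860713973819/2560 ≈ -7.2684e+8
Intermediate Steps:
J(L, D) = -5/4 + D*L/4 (J(L, D) = -5/4 + (L*D)/4 = -5/4 + (D*L)/4 = -5/4 + D*L/4)
M(Y) = (-29 + Y)*(1 + Y - 58/Y) (M(Y) = (Y + (1 - 58/Y))*(-29 + Y) = (1 + Y - 58/Y)*(-29 + Y) = (-29 + Y)*(1 + Y - 58/Y))
O(U, K) = -8 + K/8 + U/8 (O(U, K) = -8 + (U + K)/8 = -8 + (K + U)/8 = -8 + (K/8 + U/8) = -8 + K/8 + U/8)
(O(J(11, 2), -21) - 29378)*(M(160) + 3689) = ((-8 + (1/8)*(-21) + (-5/4 + (1/4)*2*11)/8) - 29378)*((-87 + 160**2 - 28*160 + 1682/160) + 3689) = ((-8 - 21/8 + (-5/4 + 11/2)/8) - 29378)*((-87 + 25600 - 4480 + 1682*(1/160)) + 3689) = ((-8 - 21/8 + (1/8)*(17/4)) - 29378)*((-87 + 25600 - 4480 + 841/80) + 3689) = ((-8 - 21/8 + 17/32) - 29378)*(1683481/80 + 3689) = (-323/32 - 29378)*(1978601/80) = -940419/32*1978601/80 = -1860713973819/2560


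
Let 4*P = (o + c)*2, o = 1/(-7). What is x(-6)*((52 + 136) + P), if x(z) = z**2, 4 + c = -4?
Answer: 46350/7 ≈ 6621.4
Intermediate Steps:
c = -8 (c = -4 - 4 = -8)
o = -1/7 ≈ -0.14286
P = -57/14 (P = ((-1/7 - 8)*2)/4 = (-57/7*2)/4 = (1/4)*(-114/7) = -57/14 ≈ -4.0714)
x(-6)*((52 + 136) + P) = (-6)**2*((52 + 136) - 57/14) = 36*(188 - 57/14) = 36*(2575/14) = 46350/7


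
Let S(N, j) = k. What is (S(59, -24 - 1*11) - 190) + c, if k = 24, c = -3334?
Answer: -3500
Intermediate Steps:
S(N, j) = 24
(S(59, -24 - 1*11) - 190) + c = (24 - 190) - 3334 = -166 - 3334 = -3500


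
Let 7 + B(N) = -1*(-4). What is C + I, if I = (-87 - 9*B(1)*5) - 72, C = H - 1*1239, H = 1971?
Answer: 708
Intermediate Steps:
B(N) = -3 (B(N) = -7 - 1*(-4) = -7 + 4 = -3)
C = 732 (C = 1971 - 1*1239 = 1971 - 1239 = 732)
I = -24 (I = (-87 - 9*(-3)*5) - 72 = (-87 + 27*5) - 72 = (-87 + 135) - 72 = 48 - 72 = -24)
C + I = 732 - 24 = 708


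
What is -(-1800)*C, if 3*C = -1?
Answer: -600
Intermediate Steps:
C = -⅓ (C = (⅓)*(-1) = -⅓ ≈ -0.33333)
-(-1800)*C = -(-1800)*(-1)/3 = -30*20 = -600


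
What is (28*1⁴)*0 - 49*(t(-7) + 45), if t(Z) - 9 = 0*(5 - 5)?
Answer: -2646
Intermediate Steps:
t(Z) = 9 (t(Z) = 9 + 0*(5 - 5) = 9 + 0*0 = 9 + 0 = 9)
(28*1⁴)*0 - 49*(t(-7) + 45) = (28*1⁴)*0 - 49*(9 + 45) = (28*1)*0 - 49*54 = 28*0 - 1*2646 = 0 - 2646 = -2646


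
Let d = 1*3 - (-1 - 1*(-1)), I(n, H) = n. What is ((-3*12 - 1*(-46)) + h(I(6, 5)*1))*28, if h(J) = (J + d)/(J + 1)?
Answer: 316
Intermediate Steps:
d = 3 (d = 3 - (-1 + 1) = 3 - 1*0 = 3 + 0 = 3)
h(J) = (3 + J)/(1 + J) (h(J) = (J + 3)/(J + 1) = (3 + J)/(1 + J))
((-3*12 - 1*(-46)) + h(I(6, 5)*1))*28 = ((-3*12 - 1*(-46)) + (3 + 6*1)/(1 + 6*1))*28 = ((-36 + 46) + (3 + 6)/(1 + 6))*28 = (10 + 9/7)*28 = (79/7)*28 = 316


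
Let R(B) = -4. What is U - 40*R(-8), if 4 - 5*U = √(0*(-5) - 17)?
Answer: 804/5 - I*√17/5 ≈ 160.8 - 0.82462*I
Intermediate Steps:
U = ⅘ - I*√17/5 (U = ⅘ - √(0*(-5) - 17)/5 = ⅘ - √(0 - 17)/5 = ⅘ - I*√17/5 ≈ 0.8 - 0.82462*I)
U - 40*R(-8) = (⅘ - I*√17/5) - 40*(-4) = (⅘ - I*√17/5) + 160 = 804/5 - I*√17/5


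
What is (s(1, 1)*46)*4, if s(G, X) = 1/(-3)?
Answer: -184/3 ≈ -61.333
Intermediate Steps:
s(G, X) = -⅓
(s(1, 1)*46)*4 = -⅓*46*4 = -46/3*4 = -184/3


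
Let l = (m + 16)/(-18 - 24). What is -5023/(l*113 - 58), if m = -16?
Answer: 5023/58 ≈ 86.603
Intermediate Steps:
l = 0 (l = (-16 + 16)/(-18 - 24) = 0/(-42) = 0*(-1/42) = 0)
-5023/(l*113 - 58) = -5023/(0*113 - 58) = -5023/(0 - 58) = -5023/(-58) = -5023*(-1/58) = 5023/58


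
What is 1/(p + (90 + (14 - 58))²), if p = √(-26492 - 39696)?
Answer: 529/1135911 - I*√16547/2271822 ≈ 0.00046571 - 5.6622e-5*I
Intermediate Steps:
p = 2*I*√16547 (p = √(-66188) = 2*I*√16547 ≈ 257.27*I)
1/(p + (90 + (14 - 58))²) = 1/(2*I*√16547 + (90 + (14 - 58))²) = 1/(2*I*√16547 + (90 - 44)²) = 1/(2*I*√16547 + 46²) = 1/(2*I*√16547 + 2116) = 1/(2116 + 2*I*√16547)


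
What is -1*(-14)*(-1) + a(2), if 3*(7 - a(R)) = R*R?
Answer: -25/3 ≈ -8.3333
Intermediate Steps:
a(R) = 7 - R²/3 (a(R) = 7 - R*R/3 = 7 - R²/3)
-1*(-14)*(-1) + a(2) = -1*(-14)*(-1) + (7 - ⅓*2²) = 14*(-1) + (7 - ⅓*4) = -14 + (7 - 4/3) = -14 + 17/3 = -25/3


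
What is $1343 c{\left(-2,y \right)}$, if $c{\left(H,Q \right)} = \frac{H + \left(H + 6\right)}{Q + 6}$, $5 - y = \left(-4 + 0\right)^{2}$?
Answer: $- \frac{2686}{5} \approx -537.2$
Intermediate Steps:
$y = -11$ ($y = 5 - \left(-4 + 0\right)^{2} = 5 - \left(-4\right)^{2} = 5 - 16 = -11$)
$c{\left(H,Q \right)} = \frac{6 + 2 H}{6 + Q}$ ($c{\left(H,Q \right)} = \frac{H + \left(6 + H\right)}{6 + Q} = \frac{6 + 2 H}{6 + Q}$)
$1343 c{\left(-2,y \right)} = 1343 \frac{2 \left(3 - 2\right)}{6 - 11} = 1343 \cdot 2 \frac{1}{-5} \cdot 1 = 1343 \cdot 2 \left(- \frac{1}{5}\right) 1 = 1343 \left(- \frac{2}{5}\right) = - \frac{2686}{5}$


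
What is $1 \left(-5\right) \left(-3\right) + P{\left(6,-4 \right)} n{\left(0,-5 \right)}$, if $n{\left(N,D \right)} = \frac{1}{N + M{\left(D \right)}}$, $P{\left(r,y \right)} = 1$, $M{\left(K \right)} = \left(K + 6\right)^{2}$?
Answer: $16$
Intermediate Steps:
$M{\left(K \right)} = \left(6 + K\right)^{2}$
$n{\left(N,D \right)} = \frac{1}{N + \left(6 + D\right)^{2}}$
$1 \left(-5\right) \left(-3\right) + P{\left(6,-4 \right)} n{\left(0,-5 \right)} = 1 \left(-5\right) \left(-3\right) + 1 \frac{1}{0 + \left(6 - 5\right)^{2}} = \left(-5\right) \left(-3\right) + 1 \frac{1}{0 + 1^{2}} = 15 + 1 \frac{1}{0 + 1} = 15 + 1 \cdot 1^{-1} = 15 + 1 \cdot 1 = 15 + 1 = 16$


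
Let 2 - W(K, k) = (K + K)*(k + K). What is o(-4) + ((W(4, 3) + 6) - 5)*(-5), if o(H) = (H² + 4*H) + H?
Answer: 261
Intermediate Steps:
W(K, k) = 2 - 2*K*(K + k) (W(K, k) = 2 - (K + K)*(k + K) = 2 - 2*K*(K + k))
o(H) = H² + 5*H
o(-4) + ((W(4, 3) + 6) - 5)*(-5) = -4*(5 - 4) + (((2 - 2*4² - 2*4*3) + 6) - 5)*(-5) = -4*1 + (((2 - 2*16 - 24) + 6) - 5)*(-5) = -4 + (((2 - 32 - 24) + 6) - 5)*(-5) = -4 + ((-54 + 6) - 5)*(-5) = -4 + (-48 - 5)*(-5) = -4 - 53*(-5) = -4 + 265 = 261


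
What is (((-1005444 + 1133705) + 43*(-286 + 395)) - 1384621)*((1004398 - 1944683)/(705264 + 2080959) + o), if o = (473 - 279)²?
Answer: -131252118714862439/2786223 ≈ -4.7108e+10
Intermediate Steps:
o = 37636 (o = 194² = 37636)
(((-1005444 + 1133705) + 43*(-286 + 395)) - 1384621)*((1004398 - 1944683)/(705264 + 2080959) + o) = (((-1005444 + 1133705) + 43*(-286 + 395)) - 1384621)*((1004398 - 1944683)/(705264 + 2080959) + 37636) = ((128261 + 43*109) - 1384621)*(-940285/2786223 + 37636) = ((128261 + 4687) - 1384621)*(-940285*1/2786223 + 37636) = (132948 - 1384621)*(-940285/2786223 + 37636) = -1251673*104861348543/2786223 = -131252118714862439/2786223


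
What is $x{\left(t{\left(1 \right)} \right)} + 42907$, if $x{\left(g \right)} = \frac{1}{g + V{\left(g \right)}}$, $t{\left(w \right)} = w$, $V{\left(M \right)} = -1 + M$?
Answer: $42908$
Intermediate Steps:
$x{\left(g \right)} = \frac{1}{-1 + 2 g}$ ($x{\left(g \right)} = \frac{1}{g + \left(-1 + g\right)} = \frac{1}{-1 + 2 g}$)
$x{\left(t{\left(1 \right)} \right)} + 42907 = \frac{1}{-1 + 2 \cdot 1} + 42907 = \frac{1}{-1 + 2} + 42907 = 1^{-1} + 42907 = 1 + 42907 = 42908$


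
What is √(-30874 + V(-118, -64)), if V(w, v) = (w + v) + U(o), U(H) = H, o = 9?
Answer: I*√31047 ≈ 176.2*I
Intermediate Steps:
V(w, v) = 9 + v + w (V(w, v) = (w + v) + 9 = (v + w) + 9 = 9 + v + w)
√(-30874 + V(-118, -64)) = √(-30874 + (9 - 64 - 118)) = √(-30874 - 173) = √(-31047) = I*√31047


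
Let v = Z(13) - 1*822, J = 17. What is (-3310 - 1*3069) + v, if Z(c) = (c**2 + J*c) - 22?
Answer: -6833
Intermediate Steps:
Z(c) = -22 + c**2 + 17*c (Z(c) = (c**2 + 17*c) - 22 = -22 + c**2 + 17*c)
v = -454 (v = (-22 + 13**2 + 17*13) - 1*822 = (-22 + 169 + 221) - 822 = 368 - 822 = -454)
(-3310 - 1*3069) + v = (-3310 - 1*3069) - 454 = (-3310 - 3069) - 454 = -6379 - 454 = -6833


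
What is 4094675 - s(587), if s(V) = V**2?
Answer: 3750106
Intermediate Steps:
4094675 - s(587) = 4094675 - 1*587**2 = 4094675 - 1*344569 = 4094675 - 344569 = 3750106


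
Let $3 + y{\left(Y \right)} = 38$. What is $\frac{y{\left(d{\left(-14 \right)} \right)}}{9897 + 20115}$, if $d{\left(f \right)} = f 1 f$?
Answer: $\frac{35}{30012} \approx 0.0011662$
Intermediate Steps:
$d{\left(f \right)} = f^{2}$ ($d{\left(f \right)} = f f = f^{2}$)
$y{\left(Y \right)} = 35$ ($y{\left(Y \right)} = -3 + 38 = 35$)
$\frac{y{\left(d{\left(-14 \right)} \right)}}{9897 + 20115} = \frac{35}{9897 + 20115} = \frac{35}{30012}$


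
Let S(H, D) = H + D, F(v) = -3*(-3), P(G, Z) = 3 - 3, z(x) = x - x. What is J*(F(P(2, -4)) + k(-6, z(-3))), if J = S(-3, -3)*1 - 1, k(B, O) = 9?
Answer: -126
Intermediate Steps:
z(x) = 0
P(G, Z) = 0
F(v) = 9
S(H, D) = D + H
J = -7 (J = (-3 - 3)*1 - 1 = -6*1 - 1 = -6 - 1 = -7)
J*(F(P(2, -4)) + k(-6, z(-3))) = -7*(9 + 9) = -7*18 = -126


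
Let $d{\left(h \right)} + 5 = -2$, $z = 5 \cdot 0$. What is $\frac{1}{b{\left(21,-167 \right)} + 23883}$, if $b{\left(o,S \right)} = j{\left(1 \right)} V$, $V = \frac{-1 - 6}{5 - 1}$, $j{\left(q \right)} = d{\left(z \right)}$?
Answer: $\frac{4}{95581} \approx 4.1849 \cdot 10^{-5}$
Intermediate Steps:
$z = 0$
$d{\left(h \right)} = -7$ ($d{\left(h \right)} = -5 - 2 = -7$)
$j{\left(q \right)} = -7$
$V = - \frac{7}{4} \approx -1.75$
$b{\left(o,S \right)} = \frac{49}{4}$ ($b{\left(o,S \right)} = \left(-7\right) \left(- \frac{7}{4}\right) = \frac{49}{4}$)
$\frac{1}{b{\left(21,-167 \right)} + 23883} = \frac{1}{\frac{49}{4} + 23883} = \frac{1}{\frac{95581}{4}} = \frac{4}{95581}$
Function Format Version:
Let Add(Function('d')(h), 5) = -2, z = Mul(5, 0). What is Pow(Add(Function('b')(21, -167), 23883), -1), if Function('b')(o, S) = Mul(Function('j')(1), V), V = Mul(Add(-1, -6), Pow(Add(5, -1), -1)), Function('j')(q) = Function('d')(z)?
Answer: Rational(4, 95581) ≈ 4.1849e-5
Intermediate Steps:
z = 0
Function('d')(h) = -7 (Function('d')(h) = Add(-5, -2) = -7)
Function('j')(q) = -7
V = Rational(-7, 4) (V = Mul(-7, Pow(4, -1)) = Mul(-7, Rational(1, 4)) = Rational(-7, 4) ≈ -1.7500)
Function('b')(o, S) = Rational(49, 4) (Function('b')(o, S) = Mul(-7, Rational(-7, 4)) = Rational(49, 4))
Pow(Add(Function('b')(21, -167), 23883), -1) = Pow(Add(Rational(49, 4), 23883), -1) = Pow(Rational(95581, 4), -1) = Rational(4, 95581)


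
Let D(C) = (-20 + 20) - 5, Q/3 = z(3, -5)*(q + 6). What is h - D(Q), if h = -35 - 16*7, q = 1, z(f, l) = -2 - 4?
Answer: -142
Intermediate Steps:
z(f, l) = -6
Q = -126 (Q = 3*(-6*(1 + 6)) = 3*(-6*7) = 3*(-42) = -126)
D(C) = -5 (D(C) = 0 - 5 = -5)
h = -147 (h = -35 - 112 = -147)
h - D(Q) = -147 - 1*(-5) = -147 + 5 = -142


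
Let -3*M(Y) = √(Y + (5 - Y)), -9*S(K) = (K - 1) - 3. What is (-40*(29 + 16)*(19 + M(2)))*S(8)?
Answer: 15200 - 800*√5/3 ≈ 14604.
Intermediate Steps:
S(K) = 4/9 - K/9 (S(K) = -((K - 1) - 3)/9 = -((-1 + K) - 3)/9 = -(-4 + K)/9 = 4/9 - K/9)
M(Y) = -√5/3 (M(Y) = -√(Y + (5 - Y))/3 = -√5/3)
(-40*(29 + 16)*(19 + M(2)))*S(8) = (-40*(29 + 16)*(19 - √5/3))*(4/9 - ⅑*8) = (-1800*(19 - √5/3))*(4/9 - 8/9) = -40*(855 - 15*√5)*(-4/9) = (-34200 + 600*√5)*(-4/9) = 15200 - 800*√5/3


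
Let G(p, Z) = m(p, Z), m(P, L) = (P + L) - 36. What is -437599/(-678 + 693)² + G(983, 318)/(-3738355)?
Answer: -327180138854/168225975 ≈ -1944.9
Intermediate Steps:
m(P, L) = -36 + L + P (m(P, L) = (L + P) - 36 = -36 + L + P)
G(p, Z) = -36 + Z + p
-437599/(-678 + 693)² + G(983, 318)/(-3738355) = -437599/(-678 + 693)² + (-36 + 318 + 983)/(-3738355) = -437599/(15²) + 1265*(-1/3738355) = -437599/225 - 253/747671 = -327180138854/168225975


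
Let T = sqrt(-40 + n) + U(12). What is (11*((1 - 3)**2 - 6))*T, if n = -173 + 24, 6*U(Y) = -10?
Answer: 110/3 - 66*I*sqrt(21) ≈ 36.667 - 302.45*I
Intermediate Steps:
U(Y) = -5/3 (U(Y) = (1/6)*(-10) = -5/3)
n = -149
T = -5/3 + 3*I*sqrt(21) (T = sqrt(-40 - 149) - 5/3 = sqrt(-189) - 5/3 = 3*I*sqrt(21) - 5/3 = -5/3 + 3*I*sqrt(21) ≈ -1.6667 + 13.748*I)
(11*((1 - 3)**2 - 6))*T = (11*((1 - 3)**2 - 6))*(-5/3 + 3*I*sqrt(21)) = (11*((-2)**2 - 6))*(-5/3 + 3*I*sqrt(21)) = (11*(4 - 6))*(-5/3 + 3*I*sqrt(21)) = (11*(-2))*(-5/3 + 3*I*sqrt(21)) = -22*(-5/3 + 3*I*sqrt(21)) = 110/3 - 66*I*sqrt(21)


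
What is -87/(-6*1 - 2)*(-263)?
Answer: -22881/8 ≈ -2860.1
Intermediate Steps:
-87/(-6*1 - 2)*(-263) = -87/(-6 - 2)*(-263) = -87/(-8)*(-263) = -87*(-⅛)*(-263) = (87/8)*(-263) = -22881/8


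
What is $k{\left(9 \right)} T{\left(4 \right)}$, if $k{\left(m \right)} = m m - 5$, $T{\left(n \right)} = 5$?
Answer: $380$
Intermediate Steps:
$k{\left(m \right)} = -5 + m^{2}$ ($k{\left(m \right)} = m^{2} - 5 = -5 + m^{2}$)
$k{\left(9 \right)} T{\left(4 \right)} = \left(-5 + 9^{2}\right) 5 = \left(-5 + 81\right) 5 = 76 \cdot 5 = 380$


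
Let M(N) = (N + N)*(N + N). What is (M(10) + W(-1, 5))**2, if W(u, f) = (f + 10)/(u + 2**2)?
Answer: 164025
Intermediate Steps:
W(u, f) = (10 + f)/(4 + u) (W(u, f) = (10 + f)/(u + 4) = (10 + f)/(4 + u))
M(N) = 4*N**2 (M(N) = (2*N)*(2*N) = 4*N**2)
(M(10) + W(-1, 5))**2 = (4*10**2 + (10 + 5)/(4 - 1))**2 = (4*100 + 15/3)**2 = (400 + (1/3)*15)**2 = (400 + 5)**2 = 405**2 = 164025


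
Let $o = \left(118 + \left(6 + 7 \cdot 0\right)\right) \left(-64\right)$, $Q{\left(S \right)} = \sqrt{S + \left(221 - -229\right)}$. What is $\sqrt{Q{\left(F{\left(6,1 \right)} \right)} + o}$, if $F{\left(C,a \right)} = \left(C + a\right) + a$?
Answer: $\sqrt{-7936 + \sqrt{458}} \approx 88.964 i$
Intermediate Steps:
$F{\left(C,a \right)} = C + 2 a$
$Q{\left(S \right)} = \sqrt{450 + S}$ ($Q{\left(S \right)} = \sqrt{S + \left(221 + 229\right)} = \sqrt{S + 450} = \sqrt{450 + S}$)
$o = -7936$ ($o = \left(118 + \left(6 + 0\right)\right) \left(-64\right) = \left(118 + 6\right) \left(-64\right) = 124 \left(-64\right) = -7936$)
$\sqrt{Q{\left(F{\left(6,1 \right)} \right)} + o} = \sqrt{\sqrt{450 + \left(6 + 2 \cdot 1\right)} - 7936} = \sqrt{\sqrt{450 + \left(6 + 2\right)} - 7936} = \sqrt{\sqrt{450 + 8} - 7936} = \sqrt{\sqrt{458} - 7936} = \sqrt{-7936 + \sqrt{458}}$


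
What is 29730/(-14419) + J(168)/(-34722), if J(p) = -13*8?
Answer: -515392742/250328259 ≈ -2.0589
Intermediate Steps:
J(p) = -104
29730/(-14419) + J(168)/(-34722) = 29730/(-14419) - 104/(-34722) = 29730*(-1/14419) - 104*(-1/34722) = -29730/14419 + 52/17361 = -515392742/250328259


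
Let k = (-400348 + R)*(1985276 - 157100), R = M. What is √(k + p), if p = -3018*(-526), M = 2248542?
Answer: 2*√844706375403 ≈ 1.8382e+6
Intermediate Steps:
R = 2248542
p = 1587468
k = 3378823914144 (k = (-400348 + 2248542)*(1985276 - 157100) = 1848194*1828176 = 3378823914144)
√(k + p) = √(3378823914144 + 1587468) = √3378825501612 = 2*√844706375403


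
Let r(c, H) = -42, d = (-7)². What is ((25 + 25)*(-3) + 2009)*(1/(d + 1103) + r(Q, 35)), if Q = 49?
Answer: -89943997/1152 ≈ -78076.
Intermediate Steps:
d = 49
((25 + 25)*(-3) + 2009)*(1/(d + 1103) + r(Q, 35)) = ((25 + 25)*(-3) + 2009)*(1/(49 + 1103) - 42) = (50*(-3) + 2009)*(1/1152 - 42) = (-150 + 2009)*(1/1152 - 42) = 1859*(-48383/1152) = -89943997/1152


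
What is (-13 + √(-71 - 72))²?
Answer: (13 - I*√143)² ≈ 26.0 - 310.91*I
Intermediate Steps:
(-13 + √(-71 - 72))² = (-13 + √(-143))² = (-13 + I*√143)²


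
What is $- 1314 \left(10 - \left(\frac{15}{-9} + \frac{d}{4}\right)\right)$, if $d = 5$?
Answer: $- \frac{27375}{2} \approx -13688.0$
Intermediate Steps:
$- 1314 \left(10 - \left(\frac{15}{-9} + \frac{d}{4}\right)\right) = - 1314 \left(10 - \left(\frac{15}{-9} + \frac{5}{4}\right)\right) = - 1314 \left(10 - \left(15 \left(- \frac{1}{9}\right) + 5 \cdot \frac{1}{4}\right)\right) = - 1314 \left(10 - \left(- \frac{5}{3} + \frac{5}{4}\right)\right) = - 1314 \left(10 - - \frac{5}{12}\right) = - 1314 \left(10 + \frac{5}{12}\right) = \left(-1314\right) \frac{125}{12} = - \frac{27375}{2}$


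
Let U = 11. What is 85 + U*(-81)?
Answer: -806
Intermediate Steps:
85 + U*(-81) = 85 + 11*(-81) = 85 - 891 = -806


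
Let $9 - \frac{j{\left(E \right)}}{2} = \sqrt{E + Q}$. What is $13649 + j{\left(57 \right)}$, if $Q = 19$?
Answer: $13667 - 4 \sqrt{19} \approx 13650.0$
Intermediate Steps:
$j{\left(E \right)} = 18 - 2 \sqrt{19 + E}$ ($j{\left(E \right)} = 18 - 2 \sqrt{E + 19} = 18 - 2 \sqrt{19 + E}$)
$13649 + j{\left(57 \right)} = 13649 + \left(18 - 2 \sqrt{19 + 57}\right) = 13649 + \left(18 - 2 \sqrt{76}\right) = 13649 + \left(18 - 2 \cdot 2 \sqrt{19}\right) = 13649 + \left(18 - 4 \sqrt{19}\right) = 13667 - 4 \sqrt{19}$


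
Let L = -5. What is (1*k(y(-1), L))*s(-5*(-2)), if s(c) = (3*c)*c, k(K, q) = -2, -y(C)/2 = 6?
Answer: -600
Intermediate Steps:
y(C) = -12 (y(C) = -2*6 = -12)
s(c) = 3*c²
(1*k(y(-1), L))*s(-5*(-2)) = (1*(-2))*(3*(-5*(-2))²) = -6*10² = -6*100 = -2*300 = -600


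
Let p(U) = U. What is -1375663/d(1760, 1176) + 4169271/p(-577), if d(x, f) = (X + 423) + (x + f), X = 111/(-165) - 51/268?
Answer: -218074477205209/28560887803 ≈ -7635.4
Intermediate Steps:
X = -12721/14740 (X = 111*(-1/165) - 51*1/268 = -37/55 - 51/268 = -12721/14740 ≈ -0.86303)
d(x, f) = 6222299/14740 + f + x (d(x, f) = (-12721/14740 + 423) + (x + f) = 6222299/14740 + (f + x) = 6222299/14740 + f + x)
-1375663/d(1760, 1176) + 4169271/p(-577) = -1375663/(6222299/14740 + 1176 + 1760) + 4169271/(-577) = -1375663/49498939/14740 + 4169271*(-1/577) = -1375663*14740/49498939 - 4169271/577 = -20277272620/49498939 - 4169271/577 = -218074477205209/28560887803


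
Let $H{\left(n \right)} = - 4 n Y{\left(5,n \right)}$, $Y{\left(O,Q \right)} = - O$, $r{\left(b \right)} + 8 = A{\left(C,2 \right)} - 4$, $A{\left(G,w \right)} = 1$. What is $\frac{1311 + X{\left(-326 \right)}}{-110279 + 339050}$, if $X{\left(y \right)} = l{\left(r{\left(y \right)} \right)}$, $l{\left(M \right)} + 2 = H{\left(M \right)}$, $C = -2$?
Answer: $\frac{121}{25419} \approx 0.0047602$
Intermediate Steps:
$r{\left(b \right)} = -11$ ($r{\left(b \right)} = -8 + \left(1 - 4\right) = -8 - 3 = -11$)
$H{\left(n \right)} = 20 n$ ($H{\left(n \right)} = - 4 n \left(\left(-1\right) 5\right) = - 4 n \left(-5\right) = 20 n$)
$l{\left(M \right)} = -2 + 20 M$
$X{\left(y \right)} = -222$ ($X{\left(y \right)} = -2 + 20 \left(-11\right) = -2 - 220 = -222$)
$\frac{1311 + X{\left(-326 \right)}}{-110279 + 339050} = \frac{1311 - 222}{-110279 + 339050} = \frac{1089}{228771} = 1089 \cdot \frac{1}{228771} = \frac{121}{25419}$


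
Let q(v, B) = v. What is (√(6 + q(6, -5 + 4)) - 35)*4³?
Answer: -2240 + 128*√3 ≈ -2018.3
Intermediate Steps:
(√(6 + q(6, -5 + 4)) - 35)*4³ = (√(6 + 6) - 35)*4³ = (√12 - 35)*64 = (2*√3 - 35)*64 = (-35 + 2*√3)*64 = -2240 + 128*√3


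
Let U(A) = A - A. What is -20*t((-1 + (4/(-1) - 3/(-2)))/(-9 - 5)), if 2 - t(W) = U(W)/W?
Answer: -40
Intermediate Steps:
U(A) = 0
t(W) = 2 (t(W) = 2 - 0/W = 2 - 1*0 = 2 + 0 = 2)
-20*t((-1 + (4/(-1) - 3/(-2)))/(-9 - 5)) = -20*2 = -40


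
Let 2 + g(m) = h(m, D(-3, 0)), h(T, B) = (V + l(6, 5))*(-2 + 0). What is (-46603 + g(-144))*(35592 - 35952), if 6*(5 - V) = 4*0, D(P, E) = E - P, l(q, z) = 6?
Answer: 16785720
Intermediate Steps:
V = 5 (V = 5 - 2*0/3 = 5 - ⅙*0 = 5 + 0 = 5)
h(T, B) = -22 (h(T, B) = (5 + 6)*(-2 + 0) = 11*(-2) = -22)
g(m) = -24 (g(m) = -2 - 22 = -24)
(-46603 + g(-144))*(35592 - 35952) = (-46603 - 24)*(35592 - 35952) = -46627*(-360) = 16785720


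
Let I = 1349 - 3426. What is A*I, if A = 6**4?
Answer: -2691792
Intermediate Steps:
I = -2077
A = 1296
A*I = 1296*(-2077) = -2691792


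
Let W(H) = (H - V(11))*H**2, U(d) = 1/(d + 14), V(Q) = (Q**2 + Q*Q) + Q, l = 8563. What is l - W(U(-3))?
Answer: 11400135/1331 ≈ 8565.1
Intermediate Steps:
V(Q) = Q + 2*Q**2 (V(Q) = (Q**2 + Q**2) + Q = 2*Q**2 + Q = Q + 2*Q**2)
U(d) = 1/(14 + d)
W(H) = H**2*(-253 + H) (W(H) = (H - 11*(1 + 2*11))*H**2 = (H - 11*(1 + 22))*H**2 = (H - 11*23)*H**2 = (H - 1*253)*H**2 = (H - 253)*H**2 = (-253 + H)*H**2 = H**2*(-253 + H))
l - W(U(-3)) = 8563 - (1/(14 - 3))**2*(-253 + 1/(14 - 3)) = 8563 - (1/11)**2*(-253 + 1/11) = 8563 - (-2782)/(121*11) = 8563 - 1*(-2782/1331) = 8563 + 2782/1331 = 11400135/1331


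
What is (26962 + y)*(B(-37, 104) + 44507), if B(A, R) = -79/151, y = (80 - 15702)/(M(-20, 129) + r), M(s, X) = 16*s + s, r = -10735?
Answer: 2006867608091016/1672325 ≈ 1.2000e+9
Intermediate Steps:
M(s, X) = 17*s
y = 15622/11075 (y = (80 - 15702)/(17*(-20) - 10735) = -15622/(-340 - 10735) = -15622/(-11075) = -15622*(-1/11075) = 15622/11075 ≈ 1.4106)
B(A, R) = -79/151 (B(A, R) = -79*1/151 = -79/151)
(26962 + y)*(B(-37, 104) + 44507) = (26962 + 15622/11075)*(-79/151 + 44507) = (298619772/11075)*(6720478/151) = 2006867608091016/1672325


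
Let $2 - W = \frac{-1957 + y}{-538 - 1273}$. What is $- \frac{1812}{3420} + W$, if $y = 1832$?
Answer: $\frac{723184}{516135} \approx 1.4012$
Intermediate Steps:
$W = \frac{3497}{1811}$ ($W = 2 - \frac{-1957 + 1832}{-538 - 1273} = 2 - - \frac{125}{-1811} = 2 - \left(-125\right) \left(- \frac{1}{1811}\right) = 2 - \frac{125}{1811} = \frac{3497}{1811} \approx 1.931$)
$- \frac{1812}{3420} + W = - \frac{1812}{3420} + \frac{3497}{1811} = \left(-1812\right) \frac{1}{3420} + \frac{3497}{1811} = - \frac{151}{285} + \frac{3497}{1811} = \frac{723184}{516135}$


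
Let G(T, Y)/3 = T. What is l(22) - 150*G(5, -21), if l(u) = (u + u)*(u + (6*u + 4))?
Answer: 4702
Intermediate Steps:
G(T, Y) = 3*T
l(u) = 2*u*(4 + 7*u) (l(u) = (2*u)*(u + (4 + 6*u)) = (2*u)*(4 + 7*u) = 2*u*(4 + 7*u))
l(22) - 150*G(5, -21) = 2*22*(4 + 7*22) - 450*5 = 2*22*(4 + 154) - 150*15 = 2*22*158 - 2250 = 6952 - 2250 = 4702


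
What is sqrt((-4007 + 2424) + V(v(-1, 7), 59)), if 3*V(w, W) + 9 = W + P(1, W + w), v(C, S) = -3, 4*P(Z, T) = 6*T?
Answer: I*sqrt(13845)/3 ≈ 39.222*I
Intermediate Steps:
P(Z, T) = 3*T/2 (P(Z, T) = (6*T)/4 = 3*T/2)
V(w, W) = -3 + w/2 + 5*W/6 (V(w, W) = -3 + (W + 3*(W + w)/2)/3 = -3 + (W + (3*W/2 + 3*w/2))/3 = -3 + (3*w/2 + 5*W/2)/3 = -3 + (w/2 + 5*W/6) = -3 + w/2 + 5*W/6)
sqrt((-4007 + 2424) + V(v(-1, 7), 59)) = sqrt((-4007 + 2424) + (-3 + (1/2)*(-3) + (5/6)*59)) = sqrt(-1583 + (-3 - 3/2 + 295/6)) = sqrt(-1583 + 134/3) = sqrt(-4615/3) = I*sqrt(13845)/3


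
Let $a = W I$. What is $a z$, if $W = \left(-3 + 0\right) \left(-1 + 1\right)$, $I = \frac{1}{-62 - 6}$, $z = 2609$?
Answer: $0$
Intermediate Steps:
$I = - \frac{1}{68}$ ($I = \frac{1}{-68} = - \frac{1}{68} \approx -0.014706$)
$W = 0$ ($W = \left(-3\right) 0 = 0$)
$a = 0$ ($a = 0 \left(- \frac{1}{68}\right) = 0$)
$a z = 0 \cdot 2609 = 0$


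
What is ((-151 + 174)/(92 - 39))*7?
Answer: 161/53 ≈ 3.0377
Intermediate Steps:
((-151 + 174)/(92 - 39))*7 = (23/53)*7 = 161/53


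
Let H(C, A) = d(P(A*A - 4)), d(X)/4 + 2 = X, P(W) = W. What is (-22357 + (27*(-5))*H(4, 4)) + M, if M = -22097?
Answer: -49854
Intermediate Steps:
d(X) = -8 + 4*X
H(C, A) = -24 + 4*A² (H(C, A) = -8 + 4*(A*A - 4) = -8 + 4*(A² - 4) = -8 + 4*(-4 + A²) = -8 + (-16 + 4*A²) = -24 + 4*A²)
(-22357 + (27*(-5))*H(4, 4)) + M = (-22357 + (27*(-5))*(-24 + 4*4²)) - 22097 = (-22357 - 135*(-24 + 4*16)) - 22097 = (-22357 - 135*(-24 + 64)) - 22097 = (-22357 - 135*40) - 22097 = (-22357 - 5400) - 22097 = -27757 - 22097 = -49854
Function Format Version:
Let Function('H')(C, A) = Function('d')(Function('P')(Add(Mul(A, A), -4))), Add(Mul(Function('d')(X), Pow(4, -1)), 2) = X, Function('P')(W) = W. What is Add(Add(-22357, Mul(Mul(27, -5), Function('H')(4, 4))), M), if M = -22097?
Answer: -49854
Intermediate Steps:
Function('d')(X) = Add(-8, Mul(4, X))
Function('H')(C, A) = Add(-24, Mul(4, Pow(A, 2))) (Function('H')(C, A) = Add(-8, Mul(4, Add(Mul(A, A), -4))) = Add(-8, Mul(4, Add(Pow(A, 2), -4))) = Add(-8, Mul(4, Add(-4, Pow(A, 2)))) = Add(-8, Add(-16, Mul(4, Pow(A, 2)))) = Add(-24, Mul(4, Pow(A, 2))))
Add(Add(-22357, Mul(Mul(27, -5), Function('H')(4, 4))), M) = Add(Add(-22357, Mul(Mul(27, -5), Add(-24, Mul(4, Pow(4, 2))))), -22097) = Add(Add(-22357, Mul(-135, Add(-24, Mul(4, 16)))), -22097) = Add(Add(-22357, Mul(-135, Add(-24, 64))), -22097) = Add(Add(-22357, Mul(-135, 40)), -22097) = Add(Add(-22357, -5400), -22097) = Add(-27757, -22097) = -49854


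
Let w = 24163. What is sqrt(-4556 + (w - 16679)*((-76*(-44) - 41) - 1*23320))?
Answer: 2*I*sqrt(37452946) ≈ 12240.0*I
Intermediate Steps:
sqrt(-4556 + (w - 16679)*((-76*(-44) - 41) - 1*23320)) = sqrt(-4556 + (24163 - 16679)*((-76*(-44) - 41) - 1*23320)) = sqrt(-4556 + 7484*((3344 - 41) - 23320)) = sqrt(-4556 + 7484*(3303 - 23320)) = sqrt(-4556 + 7484*(-20017)) = sqrt(-4556 - 149807228) = sqrt(-149811784) = 2*I*sqrt(37452946)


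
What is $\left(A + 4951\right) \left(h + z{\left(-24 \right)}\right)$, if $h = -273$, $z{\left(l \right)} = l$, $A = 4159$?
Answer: $-2705670$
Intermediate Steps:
$\left(A + 4951\right) \left(h + z{\left(-24 \right)}\right) = \left(4159 + 4951\right) \left(-273 - 24\right) = 9110 \left(-297\right) = -2705670$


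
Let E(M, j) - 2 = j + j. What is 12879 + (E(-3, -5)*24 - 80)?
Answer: 12607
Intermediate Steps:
E(M, j) = 2 + 2*j (E(M, j) = 2 + (j + j) = 2 + 2*j)
12879 + (E(-3, -5)*24 - 80) = 12879 + ((2 + 2*(-5))*24 - 80) = 12879 + ((2 - 10)*24 - 80) = 12879 + (-8*24 - 80) = 12879 + (-192 - 80) = 12879 - 272 = 12607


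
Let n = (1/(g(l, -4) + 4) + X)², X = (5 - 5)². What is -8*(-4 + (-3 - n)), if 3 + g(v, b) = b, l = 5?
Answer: 512/9 ≈ 56.889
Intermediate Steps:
g(v, b) = -3 + b
X = 0 (X = 0² = 0)
n = ⅑ (n = (1/((-3 - 4) + 4) + 0)² = (1/(-7 + 4) + 0)² = (1/(-3) + 0)² = (-⅓ + 0)² = (-⅓)² = ⅑ ≈ 0.11111)
-8*(-4 + (-3 - n)) = -8*(-4 + (-3 - 1*⅑)) = -8*(-4 + (-3 - ⅑)) = -8*(-4 - 28/9) = -8*(-64/9) = 512/9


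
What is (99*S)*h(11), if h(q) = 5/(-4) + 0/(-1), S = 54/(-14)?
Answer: 13365/28 ≈ 477.32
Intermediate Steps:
S = -27/7 (S = 54*(-1/14) = -27/7 ≈ -3.8571)
h(q) = -5/4 (h(q) = 5*(-1/4) + 0*(-1) = -5/4 + 0 = -5/4)
(99*S)*h(11) = (99*(-27/7))*(-5/4) = -2673/7*(-5/4) = 13365/28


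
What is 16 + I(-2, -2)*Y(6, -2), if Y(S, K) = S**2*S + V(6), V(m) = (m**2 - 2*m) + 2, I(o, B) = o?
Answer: -468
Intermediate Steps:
V(m) = 2 + m**2 - 2*m
Y(S, K) = 26 + S**3 (Y(S, K) = S**2*S + (2 + 6**2 - 2*6) = S**3 + (2 + 36 - 12) = S**3 + 26 = 26 + S**3)
16 + I(-2, -2)*Y(6, -2) = 16 - 2*(26 + 6**3) = 16 - 2*(26 + 216) = 16 - 2*242 = 16 - 484 = -468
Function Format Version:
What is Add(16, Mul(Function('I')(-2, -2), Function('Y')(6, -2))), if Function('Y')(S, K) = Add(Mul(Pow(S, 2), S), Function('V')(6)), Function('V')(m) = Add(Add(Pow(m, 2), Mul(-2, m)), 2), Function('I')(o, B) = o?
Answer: -468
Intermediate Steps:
Function('V')(m) = Add(2, Pow(m, 2), Mul(-2, m))
Function('Y')(S, K) = Add(26, Pow(S, 3)) (Function('Y')(S, K) = Add(Mul(Pow(S, 2), S), Add(2, Pow(6, 2), Mul(-2, 6))) = Add(Pow(S, 3), Add(2, 36, -12)) = Add(Pow(S, 3), 26) = Add(26, Pow(S, 3)))
Add(16, Mul(Function('I')(-2, -2), Function('Y')(6, -2))) = Add(16, Mul(-2, Add(26, Pow(6, 3)))) = Add(16, Mul(-2, Add(26, 216))) = Add(16, Mul(-2, 242)) = Add(16, -484) = -468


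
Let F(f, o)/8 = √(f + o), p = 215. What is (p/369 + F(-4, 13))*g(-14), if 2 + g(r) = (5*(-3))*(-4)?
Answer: 526118/369 ≈ 1425.8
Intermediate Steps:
g(r) = 58 (g(r) = -2 + (5*(-3))*(-4) = -2 - 15*(-4) = -2 + 60 = 58)
F(f, o) = 8*√(f + o)
(p/369 + F(-4, 13))*g(-14) = (215/369 + 8*√(-4 + 13))*58 = (215*(1/369) + 8*√9)*58 = (215/369 + 8*3)*58 = (215/369 + 24)*58 = (9071/369)*58 = 526118/369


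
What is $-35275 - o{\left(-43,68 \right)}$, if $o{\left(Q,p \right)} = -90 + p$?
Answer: $-35253$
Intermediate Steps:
$-35275 - o{\left(-43,68 \right)} = -35275 - \left(-90 + 68\right) = -35275 - -22 = -35275 + 22 = -35253$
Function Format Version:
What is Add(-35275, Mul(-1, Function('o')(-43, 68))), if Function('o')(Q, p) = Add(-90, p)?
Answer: -35253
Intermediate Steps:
Add(-35275, Mul(-1, Function('o')(-43, 68))) = Add(-35275, Mul(-1, Add(-90, 68))) = Add(-35275, Mul(-1, -22)) = Add(-35275, 22) = -35253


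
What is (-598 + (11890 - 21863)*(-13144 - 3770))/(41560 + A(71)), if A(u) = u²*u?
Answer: 168682724/399471 ≈ 422.27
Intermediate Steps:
A(u) = u³
(-598 + (11890 - 21863)*(-13144 - 3770))/(41560 + A(71)) = (-598 + (11890 - 21863)*(-13144 - 3770))/(41560 + 71³) = (-598 - 9973*(-16914))/(41560 + 357911) = (-598 + 168683322)/399471 = 168682724*(1/399471) = 168682724/399471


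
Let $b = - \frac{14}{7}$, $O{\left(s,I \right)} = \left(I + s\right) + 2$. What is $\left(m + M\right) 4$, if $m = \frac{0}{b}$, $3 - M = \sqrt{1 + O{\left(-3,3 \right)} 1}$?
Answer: $12 - 4 \sqrt{3} \approx 5.0718$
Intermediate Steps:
$O{\left(s,I \right)} = 2 + I + s$
$b = -2$ ($b = \left(-14\right) \frac{1}{7} = -2$)
$M = 3 - \sqrt{3}$ ($M = 3 - \sqrt{1 + \left(2 + 3 - 3\right) 1} = 3 - \sqrt{1 + 2 \cdot 1} = 3 - \sqrt{1 + 2} = 3 - \sqrt{3} \approx 1.268$)
$m = 0$ ($m = \frac{0}{-2} = 0 \left(- \frac{1}{2}\right) = 0$)
$\left(m + M\right) 4 = \left(0 + \left(3 - \sqrt{3}\right)\right) 4 = \left(3 - \sqrt{3}\right) 4 = 12 - 4 \sqrt{3}$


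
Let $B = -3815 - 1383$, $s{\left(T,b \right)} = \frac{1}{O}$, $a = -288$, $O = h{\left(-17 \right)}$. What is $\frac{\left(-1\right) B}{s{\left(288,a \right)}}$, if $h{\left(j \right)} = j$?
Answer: $-88366$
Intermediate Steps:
$O = -17$
$s{\left(T,b \right)} = - \frac{1}{17}$ ($s{\left(T,b \right)} = \frac{1}{-17} = - \frac{1}{17}$)
$B = -5198$ ($B = -3815 - 1383 = -5198$)
$\frac{\left(-1\right) B}{s{\left(288,a \right)}} = \frac{\left(-1\right) \left(-5198\right)}{- \frac{1}{17}} = 5198 \left(-17\right) = -88366$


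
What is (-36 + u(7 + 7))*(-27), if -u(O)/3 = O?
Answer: 2106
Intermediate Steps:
u(O) = -3*O
(-36 + u(7 + 7))*(-27) = (-36 - 3*(7 + 7))*(-27) = (-36 - 3*14)*(-27) = (-36 - 42)*(-27) = -78*(-27) = 2106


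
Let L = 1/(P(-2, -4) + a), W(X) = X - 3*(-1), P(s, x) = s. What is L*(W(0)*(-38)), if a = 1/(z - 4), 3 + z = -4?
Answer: 1254/23 ≈ 54.522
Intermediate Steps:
z = -7 (z = -3 - 4 = -7)
W(X) = 3 + X (W(X) = X + 3 = 3 + X)
a = -1/11 (a = 1/(-7 - 4) = 1/(-11) = -1/11 ≈ -0.090909)
L = -11/23 (L = 1/(-2 - 1/11) = 1/(-23/11) = -11/23 ≈ -0.47826)
L*(W(0)*(-38)) = -11*(3 + 0)*(-38)/23 = -33*(-38)/23 = -11/23*(-114) = 1254/23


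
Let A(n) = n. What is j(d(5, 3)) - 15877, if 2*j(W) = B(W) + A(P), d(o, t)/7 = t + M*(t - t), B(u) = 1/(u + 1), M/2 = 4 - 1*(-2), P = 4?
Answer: -698499/44 ≈ -15875.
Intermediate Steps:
M = 12 (M = 2*(4 - 1*(-2)) = 2*(4 + 2) = 2*6 = 12)
B(u) = 1/(1 + u)
d(o, t) = 7*t (d(o, t) = 7*(t + 12*(t - t)) = 7*(t + 12*0) = 7*(t + 0) = 7*t)
j(W) = 2 + 1/(2*(1 + W)) (j(W) = (1/(1 + W) + 4)/2 = (4 + 1/(1 + W))/2 = 2 + 1/(2*(1 + W)))
j(d(5, 3)) - 15877 = (5 + 4*(7*3))/(2*(1 + 7*3)) - 15877 = (5 + 4*21)/(2*(1 + 21)) - 15877 = (½)*(5 + 84)/22 - 15877 = (½)*(1/22)*89 - 15877 = 89/44 - 15877 = -698499/44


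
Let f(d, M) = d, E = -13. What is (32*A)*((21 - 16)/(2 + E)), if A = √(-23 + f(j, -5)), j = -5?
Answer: -320*I*√7/11 ≈ -76.967*I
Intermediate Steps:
A = 2*I*√7 (A = √(-23 - 5) = √(-28) = 2*I*√7 ≈ 5.2915*I)
(32*A)*((21 - 16)/(2 + E)) = (32*(2*I*√7))*((21 - 16)/(2 - 13)) = (64*I*√7)*(5/(-11)) = (64*I*√7)*(5*(-1/11)) = (64*I*√7)*(-5/11) = -320*I*√7/11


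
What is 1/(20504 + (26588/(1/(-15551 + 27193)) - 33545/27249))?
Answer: 27249/8435145908455 ≈ 3.2304e-9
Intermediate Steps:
1/(20504 + (26588/(1/(-15551 + 27193)) - 33545/27249)) = 1/(20504 + (26588/(1/11642) - 33545*1/27249)) = 1/(20504 + (26588/(1/11642) - 33545/27249)) = 1/(20504 + (26588*11642 - 33545/27249)) = 1/(20504 + (309537496 - 33545/27249)) = 1/(20504 + 8434587194959/27249) = 1/(8435145908455/27249) = 27249/8435145908455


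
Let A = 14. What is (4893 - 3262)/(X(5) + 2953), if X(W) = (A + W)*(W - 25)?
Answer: 1631/2573 ≈ 0.63389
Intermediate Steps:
X(W) = (-25 + W)*(14 + W) (X(W) = (14 + W)*(W - 25) = (14 + W)*(-25 + W) = (-25 + W)*(14 + W))
(4893 - 3262)/(X(5) + 2953) = (4893 - 3262)/((-350 + 5**2 - 11*5) + 2953) = 1631/((-350 + 25 - 55) + 2953) = 1631/(-380 + 2953) = 1631/2573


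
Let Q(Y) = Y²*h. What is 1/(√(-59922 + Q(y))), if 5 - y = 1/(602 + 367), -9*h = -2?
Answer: -2907*I*√506332860706/506332860706 ≈ -0.0040853*I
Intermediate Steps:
h = 2/9 (h = -⅑*(-2) = 2/9 ≈ 0.22222)
y = 4844/969 (y = 5 - 1/(602 + 367) = 5 - 1/969 = 4844/969 ≈ 4.9990)
Q(Y) = 2*Y²/9 (Q(Y) = Y²*(2/9) = 2*Y²/9)
1/(√(-59922 + Q(y))) = 1/(√(-59922 + 2*(4844/969)²/9)) = 1/(√(-59922 + (2/9)*(23464336/938961))) = 1/(√(-59922 + 46928672/8450649)) = 1/(√(-506332860706/8450649)) = 1/(I*√506332860706/2907) = -2907*I*√506332860706/506332860706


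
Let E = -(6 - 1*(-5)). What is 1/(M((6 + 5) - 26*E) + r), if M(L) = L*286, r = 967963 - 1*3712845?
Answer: -1/2659940 ≈ -3.7595e-7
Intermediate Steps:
r = -2744882 (r = 967963 - 3712845 = -2744882)
E = -11 (E = -(6 + 5) = -1*11 = -11)
M(L) = 286*L
1/(M((6 + 5) - 26*E) + r) = 1/(286*((6 + 5) - 26*(-11)) - 2744882) = 1/(286*(11 + 286) - 2744882) = 1/(286*297 - 2744882) = 1/(84942 - 2744882) = 1/(-2659940) = -1/2659940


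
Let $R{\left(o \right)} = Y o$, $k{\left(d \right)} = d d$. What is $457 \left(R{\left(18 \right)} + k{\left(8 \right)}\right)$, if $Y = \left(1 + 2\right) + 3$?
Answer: $78604$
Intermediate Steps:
$Y = 6$ ($Y = 3 + 3 = 6$)
$k{\left(d \right)} = d^{2}$
$R{\left(o \right)} = 6 o$
$457 \left(R{\left(18 \right)} + k{\left(8 \right)}\right) = 457 \left(6 \cdot 18 + 8^{2}\right) = 457 \left(108 + 64\right) = 457 \cdot 172 = 78604$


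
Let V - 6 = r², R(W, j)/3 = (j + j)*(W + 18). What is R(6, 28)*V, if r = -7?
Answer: 221760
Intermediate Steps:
R(W, j) = 6*j*(18 + W) (R(W, j) = 3*((j + j)*(W + 18)) = 3*((2*j)*(18 + W)) = 3*(2*j*(18 + W)) = 6*j*(18 + W))
V = 55 (V = 6 + (-7)² = 6 + 49 = 55)
R(6, 28)*V = (6*28*(18 + 6))*55 = (6*28*24)*55 = 4032*55 = 221760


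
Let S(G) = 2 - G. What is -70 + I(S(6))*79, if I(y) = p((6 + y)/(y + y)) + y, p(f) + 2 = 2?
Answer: -386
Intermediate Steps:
p(f) = 0 (p(f) = -2 + 2 = 0)
I(y) = y (I(y) = 0 + y = y)
-70 + I(S(6))*79 = -70 + (2 - 1*6)*79 = -70 + (2 - 6)*79 = -70 - 4*79 = -70 - 316 = -386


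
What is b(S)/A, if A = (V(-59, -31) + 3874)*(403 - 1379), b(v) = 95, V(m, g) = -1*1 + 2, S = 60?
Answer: -19/756400 ≈ -2.5119e-5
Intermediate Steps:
V(m, g) = 1 (V(m, g) = -1 + 2 = 1)
A = -3782000 (A = (1 + 3874)*(403 - 1379) = 3875*(-976) = -3782000)
b(S)/A = 95/(-3782000) = 95*(-1/3782000) = -19/756400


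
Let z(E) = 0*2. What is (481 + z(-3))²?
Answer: 231361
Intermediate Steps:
z(E) = 0
(481 + z(-3))² = (481 + 0)² = 481² = 231361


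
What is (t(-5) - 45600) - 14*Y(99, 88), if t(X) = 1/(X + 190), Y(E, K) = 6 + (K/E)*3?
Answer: -25375337/555 ≈ -45721.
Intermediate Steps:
Y(E, K) = 6 + 3*K/E
t(X) = 1/(190 + X)
(t(-5) - 45600) - 14*Y(99, 88) = (1/(190 - 5) - 45600) - 14*(6 + 3*88/99) = (1/185 - 45600) - 14*(6 + 3*88*(1/99)) = (1/185 - 45600) - 14*(6 + 8/3) = -8435999/185 - 14*26/3 = -8435999/185 - 364/3 = -25375337/555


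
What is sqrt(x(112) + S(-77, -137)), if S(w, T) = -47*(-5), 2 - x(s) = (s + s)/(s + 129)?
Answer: sqrt(13711213)/241 ≈ 15.365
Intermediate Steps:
x(s) = 2 - 2*s/(129 + s) (x(s) = 2 - (s + s)/(s + 129) = 2 - 2*s/(129 + s))
S(w, T) = 235
sqrt(x(112) + S(-77, -137)) = sqrt(258/(129 + 112) + 235) = sqrt(258/241 + 235) = sqrt(56893/241) = sqrt(13711213)/241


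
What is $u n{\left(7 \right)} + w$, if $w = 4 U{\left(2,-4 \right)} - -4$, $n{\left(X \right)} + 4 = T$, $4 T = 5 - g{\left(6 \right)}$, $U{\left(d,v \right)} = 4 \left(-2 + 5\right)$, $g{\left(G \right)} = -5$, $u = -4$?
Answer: $58$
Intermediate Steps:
$U{\left(d,v \right)} = 12$ ($U{\left(d,v \right)} = 4 \cdot 3 = 12$)
$T = \frac{5}{2}$ ($T = \frac{5 - -5}{4} = \frac{5 + 5}{4} = \frac{1}{4} \cdot 10 = \frac{5}{2} \approx 2.5$)
$n{\left(X \right)} = - \frac{3}{2}$ ($n{\left(X \right)} = -4 + \frac{5}{2} = - \frac{3}{2}$)
$w = 52$ ($w = 4 \cdot 12 - -4 = 48 + 4 = 52$)
$u n{\left(7 \right)} + w = \left(-4\right) \left(- \frac{3}{2}\right) + 52 = 6 + 52 = 58$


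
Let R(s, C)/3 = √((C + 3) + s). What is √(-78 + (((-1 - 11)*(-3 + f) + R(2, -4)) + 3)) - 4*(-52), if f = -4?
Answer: 208 + 2*√3 ≈ 211.46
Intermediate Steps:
R(s, C) = 3*√(3 + C + s) (R(s, C) = 3*√((C + 3) + s) = 3*√((3 + C) + s) = 3*√(3 + C + s))
√(-78 + (((-1 - 11)*(-3 + f) + R(2, -4)) + 3)) - 4*(-52) = √(-78 + (((-1 - 11)*(-3 - 4) + 3*√(3 - 4 + 2)) + 3)) - 4*(-52) = √(-78 + ((-12*(-7) + 3*√1) + 3)) + 208 = √(-78 + ((84 + 3*1) + 3)) + 208 = √(-78 + ((84 + 3) + 3)) + 208 = √(-78 + (87 + 3)) + 208 = √(-78 + 90) + 208 = √12 + 208 = 2*√3 + 208 = 208 + 2*√3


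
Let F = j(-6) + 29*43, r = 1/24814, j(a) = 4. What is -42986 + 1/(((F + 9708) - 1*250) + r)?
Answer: -11422804172408/265733127 ≈ -42986.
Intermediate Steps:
r = 1/24814 ≈ 4.0300e-5
F = 1251 (F = 4 + 29*43 = 4 + 1247 = 1251)
-42986 + 1/(((F + 9708) - 1*250) + r) = -42986 + 1/(((1251 + 9708) - 1*250) + 1/24814) = -42986 + 1/((10959 - 250) + 1/24814) = -42986 + 1/(10709 + 1/24814) = -42986 + 1/(265733127/24814) = -42986 + 24814/265733127 = -11422804172408/265733127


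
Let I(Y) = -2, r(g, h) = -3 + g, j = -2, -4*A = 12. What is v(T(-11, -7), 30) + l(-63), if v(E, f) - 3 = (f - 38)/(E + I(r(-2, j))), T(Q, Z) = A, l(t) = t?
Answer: -292/5 ≈ -58.400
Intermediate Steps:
A = -3 (A = -1/4*12 = -3)
T(Q, Z) = -3
v(E, f) = 3 + (-38 + f)/(-2 + E) (v(E, f) = 3 + (f - 38)/(E - 2) = 3 + (-38 + f)/(-2 + E))
v(T(-11, -7), 30) + l(-63) = (-44 + 30 + 3*(-3))/(-2 - 3) - 63 = (-44 + 30 - 9)/(-5) - 63 = -1/5*(-23) - 63 = 23/5 - 63 = -292/5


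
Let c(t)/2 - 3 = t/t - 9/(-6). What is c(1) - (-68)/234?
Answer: 1321/117 ≈ 11.291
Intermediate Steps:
c(t) = 11 (c(t) = 6 + 2*(t/t - 9/(-6)) = 6 + 2*(1 - 9*(-⅙)) = 6 + 2*(1 + 3/2) = 6 + 2*(5/2) = 6 + 5 = 11)
c(1) - (-68)/234 = 11 - (-68)/234 = 11 - 1*(-34/117) = 11 + 34/117 = 1321/117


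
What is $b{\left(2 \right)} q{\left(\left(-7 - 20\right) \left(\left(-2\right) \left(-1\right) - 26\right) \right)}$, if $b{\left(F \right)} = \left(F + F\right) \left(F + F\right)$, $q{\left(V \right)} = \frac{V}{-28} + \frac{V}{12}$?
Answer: $\frac{3456}{7} \approx 493.71$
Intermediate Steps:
$q{\left(V \right)} = \frac{V}{21}$ ($q{\left(V \right)} = V \left(- \frac{1}{28}\right) + V \frac{1}{12} = - \frac{V}{28} + \frac{V}{12} = \frac{V}{21}$)
$b{\left(F \right)} = 4 F^{2}$ ($b{\left(F \right)} = 2 F 2 F = 4 F^{2}$)
$b{\left(2 \right)} q{\left(\left(-7 - 20\right) \left(\left(-2\right) \left(-1\right) - 26\right) \right)} = 4 \cdot 2^{2} \frac{\left(-7 - 20\right) \left(\left(-2\right) \left(-1\right) - 26\right)}{21} = 4 \cdot 4 \frac{\left(-27\right) \left(2 - 26\right)}{21} = 16 \frac{\left(-27\right) \left(-24\right)}{21} = 16 \cdot \frac{1}{21} \cdot 648 = 16 \cdot \frac{216}{7} = \frac{3456}{7}$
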